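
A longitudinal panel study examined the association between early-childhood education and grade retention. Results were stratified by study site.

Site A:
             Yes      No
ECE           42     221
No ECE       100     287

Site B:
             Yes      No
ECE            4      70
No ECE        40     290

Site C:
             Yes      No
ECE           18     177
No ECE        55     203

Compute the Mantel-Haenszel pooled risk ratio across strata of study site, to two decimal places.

RR_MH = Σ(aᵢ·n₀ᵢ/nᵢ) / Σ(cᵢ·n₁ᵢ/nᵢ), with n₁ᵢ = aᵢ+bᵢ (exposed), n₀ᵢ = cᵢ+dᵢ (unexposed), nᵢ = n₁ᵢ+n₀ᵢ.
Stratum 1 (Site A): n₁ = 263, n₀ = 387, n = 650; a·n₀/n = 42·387/650 = 25.0062; c·n₁/n = 100·263/650 = 40.4615
Stratum 2 (Site B): n₁ = 74, n₀ = 330, n = 404; a·n₀/n = 4·330/404 = 3.2673; c·n₁/n = 40·74/404 = 7.3267
Stratum 3 (Site C): n₁ = 195, n₀ = 258, n = 453; a·n₀/n = 18·258/453 = 10.2517; c·n₁/n = 55·195/453 = 23.6755
RR_MH = (25.0062 + 3.2673 + 10.2517) / (40.4615 + 7.3267 + 23.6755) = 38.5251 / 71.4638 = 0.53909

0.54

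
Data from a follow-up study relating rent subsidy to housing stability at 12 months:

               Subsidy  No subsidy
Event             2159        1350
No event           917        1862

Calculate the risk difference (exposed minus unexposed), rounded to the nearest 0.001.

Reading the table with exposure as columns: a = 2159 (Subsidy, case), b = 917 (Subsidy, non-case), c = 1350 (No subsidy, case), d = 1862.
Risk in exposed = 2159/3076 = 0.701886; risk in unexposed = 1350/3212 = 0.420299.
Risk difference = 0.701886 − 0.420299 = 0.281587

0.282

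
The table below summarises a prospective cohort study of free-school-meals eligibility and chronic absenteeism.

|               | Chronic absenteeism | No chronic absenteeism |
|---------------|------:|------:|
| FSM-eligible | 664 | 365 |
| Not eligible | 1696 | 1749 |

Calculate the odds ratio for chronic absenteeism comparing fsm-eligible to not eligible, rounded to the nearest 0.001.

Cells: a = 664, b = 365, c = 1696, d = 1749.
OR = (a·d)/(b·c) = (664 × 1749) / (365 × 1696) = 1161336 / 619040 = 1.87603
The odds of chronic absenteeism are about 1.88 times as high in the fsm-eligible group.

1.876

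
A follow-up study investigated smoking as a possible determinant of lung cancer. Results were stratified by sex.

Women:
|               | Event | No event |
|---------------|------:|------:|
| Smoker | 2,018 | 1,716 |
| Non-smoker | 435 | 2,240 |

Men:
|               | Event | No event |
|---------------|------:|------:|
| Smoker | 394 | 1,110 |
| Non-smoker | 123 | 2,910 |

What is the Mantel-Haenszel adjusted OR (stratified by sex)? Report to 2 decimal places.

6.54

OR_MH = Σ(aᵢdᵢ/nᵢ) / Σ(bᵢcᵢ/nᵢ), where nᵢ is the stratum total.
Stratum 1 (Women): n = 6409; a·d/n = 2018·2240/6409 = 705.3082; b·c/n = 1716·435/6409 = 116.4706
Stratum 2 (Men): n = 4537; a·d/n = 394·2910/4537 = 252.7088; b·c/n = 1110·123/4537 = 30.0926
OR_MH = (705.3082 + 252.7088) / (116.4706 + 30.0926) = 958.0170 / 146.5632 = 6.53655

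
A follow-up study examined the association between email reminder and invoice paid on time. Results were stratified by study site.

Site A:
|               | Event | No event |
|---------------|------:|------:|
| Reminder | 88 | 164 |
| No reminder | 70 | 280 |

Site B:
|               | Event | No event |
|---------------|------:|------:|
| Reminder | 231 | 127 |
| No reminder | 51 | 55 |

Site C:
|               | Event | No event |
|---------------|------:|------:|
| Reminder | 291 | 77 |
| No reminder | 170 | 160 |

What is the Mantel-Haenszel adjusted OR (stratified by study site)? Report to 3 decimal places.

OR_MH = Σ(aᵢdᵢ/nᵢ) / Σ(bᵢcᵢ/nᵢ), where nᵢ is the stratum total.
Stratum 1 (Site A): n = 602; a·d/n = 88·280/602 = 40.9302; b·c/n = 164·70/602 = 19.0698
Stratum 2 (Site B): n = 464; a·d/n = 231·55/464 = 27.3815; b·c/n = 127·51/464 = 13.9591
Stratum 3 (Site C): n = 698; a·d/n = 291·160/698 = 66.7049; b·c/n = 77·170/698 = 18.7536
OR_MH = (40.9302 + 27.3815 + 66.7049) / (19.0698 + 13.9591 + 18.7536) = 135.0166 / 51.7824 = 2.60738

2.607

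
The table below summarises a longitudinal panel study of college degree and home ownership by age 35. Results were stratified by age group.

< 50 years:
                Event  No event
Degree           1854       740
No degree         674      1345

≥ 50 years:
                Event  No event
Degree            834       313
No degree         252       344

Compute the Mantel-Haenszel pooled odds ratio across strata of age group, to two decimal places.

OR_MH = Σ(aᵢdᵢ/nᵢ) / Σ(bᵢcᵢ/nᵢ), where nᵢ is the stratum total.
Stratum 1 (< 50 years): n = 4613; a·d/n = 1854·1345/4613 = 540.5658; b·c/n = 740·674/4613 = 108.1205
Stratum 2 (≥ 50 years): n = 1743; a·d/n = 834·344/1743 = 164.5990; b·c/n = 313·252/1743 = 45.2530
OR_MH = (540.5658 + 164.5990) / (108.1205 + 45.2530) = 705.1648 / 153.3735 = 4.59769

4.60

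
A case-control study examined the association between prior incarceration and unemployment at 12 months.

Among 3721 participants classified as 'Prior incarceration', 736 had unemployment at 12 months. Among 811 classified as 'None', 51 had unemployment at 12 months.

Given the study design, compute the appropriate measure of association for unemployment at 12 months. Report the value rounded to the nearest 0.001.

From the description: a = 736, b = 2985, c = 51, d = 760.
This is a case-control study: participants were sampled on outcome status, so risks in the source population cannot be estimated directly — relative risk is not valid here. The odds ratio is the appropriate measure.
OR = (a·d)/(b·c) = (736 × 760) / (2985 × 51) = 559360 / 152235 = 3.67432

3.674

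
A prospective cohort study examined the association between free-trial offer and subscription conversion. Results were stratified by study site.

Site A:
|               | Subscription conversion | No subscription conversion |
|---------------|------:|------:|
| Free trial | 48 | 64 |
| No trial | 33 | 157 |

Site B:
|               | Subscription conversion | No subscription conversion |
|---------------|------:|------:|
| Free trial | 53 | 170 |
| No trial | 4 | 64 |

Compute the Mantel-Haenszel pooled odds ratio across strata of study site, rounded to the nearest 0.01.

OR_MH = Σ(aᵢdᵢ/nᵢ) / Σ(bᵢcᵢ/nᵢ), where nᵢ is the stratum total.
Stratum 1 (Site A): n = 302; a·d/n = 48·157/302 = 24.9536; b·c/n = 64·33/302 = 6.9934
Stratum 2 (Site B): n = 291; a·d/n = 53·64/291 = 11.6564; b·c/n = 170·4/291 = 2.3368
OR_MH = (24.9536 + 11.6564) / (6.9934 + 2.3368) = 36.6100 / 9.3301 = 3.92384

3.92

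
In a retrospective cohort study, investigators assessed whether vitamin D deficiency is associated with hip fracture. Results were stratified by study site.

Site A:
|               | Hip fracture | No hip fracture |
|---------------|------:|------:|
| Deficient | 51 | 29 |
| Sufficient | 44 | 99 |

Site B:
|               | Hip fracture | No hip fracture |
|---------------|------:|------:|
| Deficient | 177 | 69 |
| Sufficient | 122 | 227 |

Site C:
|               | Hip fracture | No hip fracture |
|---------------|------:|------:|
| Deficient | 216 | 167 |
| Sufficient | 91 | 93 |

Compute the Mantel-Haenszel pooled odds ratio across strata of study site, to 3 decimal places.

OR_MH = Σ(aᵢdᵢ/nᵢ) / Σ(bᵢcᵢ/nᵢ), where nᵢ is the stratum total.
Stratum 1 (Site A): n = 223; a·d/n = 51·99/223 = 22.6413; b·c/n = 29·44/223 = 5.7220
Stratum 2 (Site B): n = 595; a·d/n = 177·227/595 = 67.5277; b·c/n = 69·122/595 = 14.1479
Stratum 3 (Site C): n = 567; a·d/n = 216·93/567 = 35.4286; b·c/n = 167·91/567 = 26.8025
OR_MH = (22.6413 + 67.5277 + 35.4286) / (5.7220 + 14.1479 + 26.8025) = 125.5976 / 46.6723 = 2.69105

2.691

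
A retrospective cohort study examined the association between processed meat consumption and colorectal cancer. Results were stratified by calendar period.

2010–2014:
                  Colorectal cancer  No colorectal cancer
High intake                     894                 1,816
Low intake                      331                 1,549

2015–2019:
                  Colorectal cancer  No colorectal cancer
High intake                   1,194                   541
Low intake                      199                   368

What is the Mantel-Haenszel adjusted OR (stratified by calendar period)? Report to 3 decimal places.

2.772

OR_MH = Σ(aᵢdᵢ/nᵢ) / Σ(bᵢcᵢ/nᵢ), where nᵢ is the stratum total.
Stratum 1 (2010–2014): n = 4590; a·d/n = 894·1549/4590 = 301.7007; b·c/n = 1816·331/4590 = 130.9577
Stratum 2 (2015–2019): n = 2302; a·d/n = 1194·368/2302 = 190.8740; b·c/n = 541·199/2302 = 46.7676
OR_MH = (301.7007 + 190.8740) / (130.9577 + 46.7676) = 492.5747 / 177.7253 = 2.77155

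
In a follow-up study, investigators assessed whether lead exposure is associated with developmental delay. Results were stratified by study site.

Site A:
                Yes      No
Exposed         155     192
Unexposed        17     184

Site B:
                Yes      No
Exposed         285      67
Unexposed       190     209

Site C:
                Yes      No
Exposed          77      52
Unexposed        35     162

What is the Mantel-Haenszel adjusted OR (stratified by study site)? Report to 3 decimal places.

OR_MH = Σ(aᵢdᵢ/nᵢ) / Σ(bᵢcᵢ/nᵢ), where nᵢ is the stratum total.
Stratum 1 (Site A): n = 548; a·d/n = 155·184/548 = 52.0438; b·c/n = 192·17/548 = 5.9562
Stratum 2 (Site B): n = 751; a·d/n = 285·209/751 = 79.3142; b·c/n = 67·190/751 = 16.9507
Stratum 3 (Site C): n = 326; a·d/n = 77·162/326 = 38.2638; b·c/n = 52·35/326 = 5.5828
OR_MH = (52.0438 + 79.3142 + 38.2638) / (5.9562 + 16.9507 + 5.5828) = 169.6218 / 28.4898 = 5.95378

5.954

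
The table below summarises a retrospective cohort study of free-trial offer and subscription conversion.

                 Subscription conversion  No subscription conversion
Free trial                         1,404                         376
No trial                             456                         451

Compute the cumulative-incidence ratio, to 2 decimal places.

1.57

Cells: a = 1404, b = 376, c = 456, d = 451.
Risk in exposed = 1404/1780 = 0.78876; risk in unexposed = 456/907 = 0.50276.
RR = 0.78876 / 0.50276 = 1.56888
The risk among the exposed is 1.57 times that among the unexposed.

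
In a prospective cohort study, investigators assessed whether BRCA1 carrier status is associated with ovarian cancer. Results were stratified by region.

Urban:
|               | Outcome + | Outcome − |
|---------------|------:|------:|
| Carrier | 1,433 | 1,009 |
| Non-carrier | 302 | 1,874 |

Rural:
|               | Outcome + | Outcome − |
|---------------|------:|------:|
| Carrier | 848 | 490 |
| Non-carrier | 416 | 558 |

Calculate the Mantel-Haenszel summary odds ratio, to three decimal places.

5.100

OR_MH = Σ(aᵢdᵢ/nᵢ) / Σ(bᵢcᵢ/nᵢ), where nᵢ is the stratum total.
Stratum 1 (Urban): n = 4618; a·d/n = 1433·1874/4618 = 581.5162; b·c/n = 1009·302/4618 = 65.9848
Stratum 2 (Rural): n = 2312; a·d/n = 848·558/2312 = 204.6644; b·c/n = 490·416/2312 = 88.1661
OR_MH = (581.5162 + 204.6644) / (65.9848 + 88.1661) = 786.1806 / 154.1509 = 5.10007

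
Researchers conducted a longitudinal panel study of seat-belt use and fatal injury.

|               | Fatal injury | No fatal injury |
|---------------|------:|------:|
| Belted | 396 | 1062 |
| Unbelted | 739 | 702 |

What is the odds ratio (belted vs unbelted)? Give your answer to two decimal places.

0.35

Cells: a = 396, b = 1062, c = 739, d = 702.
OR = (a·d)/(b·c) = (396 × 702) / (1062 × 739) = 277992 / 784818 = 0.35421
Exposure is associated with lower odds of fatal injury (OR = 0.35 < 1).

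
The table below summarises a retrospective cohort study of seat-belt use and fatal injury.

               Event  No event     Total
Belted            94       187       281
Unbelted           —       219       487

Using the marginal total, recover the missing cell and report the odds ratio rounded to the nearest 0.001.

The missing cell is in the unexposed row: 487 − 219 = 268.
So a = 94, b = 187, c = 268, d = 219.
OR = (a·d)/(b·c) = (94 × 219) / (187 × 268) = 20586 / 50116 = 0.41077

0.411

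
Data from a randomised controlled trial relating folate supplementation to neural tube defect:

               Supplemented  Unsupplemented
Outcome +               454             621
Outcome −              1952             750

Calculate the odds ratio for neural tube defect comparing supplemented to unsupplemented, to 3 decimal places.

Reading the table with exposure as columns: a = 454 (Supplemented, case), b = 1952 (Supplemented, non-case), c = 621 (Unsupplemented, case), d = 750.
OR = (a·d)/(b·c) = (454 × 750) / (1952 × 621) = 340500 / 1212192 = 0.28090
Exposure is associated with lower odds of neural tube defect (OR = 0.28 < 1).

0.281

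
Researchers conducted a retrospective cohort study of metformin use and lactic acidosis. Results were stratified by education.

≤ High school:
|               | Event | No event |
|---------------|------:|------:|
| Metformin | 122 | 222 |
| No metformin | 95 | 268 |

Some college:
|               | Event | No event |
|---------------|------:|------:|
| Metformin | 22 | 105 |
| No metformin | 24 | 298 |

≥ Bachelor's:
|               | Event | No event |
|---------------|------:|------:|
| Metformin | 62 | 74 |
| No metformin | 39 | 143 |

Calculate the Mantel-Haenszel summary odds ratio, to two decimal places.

OR_MH = Σ(aᵢdᵢ/nᵢ) / Σ(bᵢcᵢ/nᵢ), where nᵢ is the stratum total.
Stratum 1 (≤ High school): n = 707; a·d/n = 122·268/707 = 46.2461; b·c/n = 222·95/707 = 29.8303
Stratum 2 (Some college): n = 449; a·d/n = 22·298/449 = 14.6013; b·c/n = 105·24/449 = 5.6125
Stratum 3 (≥ Bachelor's): n = 318; a·d/n = 62·143/318 = 27.8805; b·c/n = 74·39/318 = 9.0755
OR_MH = (46.2461 + 14.6013 + 27.8805) / (29.8303 + 5.6125 + 9.0755) = 88.7279 / 44.5182 = 1.99307

1.99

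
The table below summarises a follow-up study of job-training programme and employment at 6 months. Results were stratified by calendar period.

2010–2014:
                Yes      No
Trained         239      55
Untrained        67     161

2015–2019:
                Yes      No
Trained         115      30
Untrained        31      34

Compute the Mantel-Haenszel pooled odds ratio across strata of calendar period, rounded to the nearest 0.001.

OR_MH = Σ(aᵢdᵢ/nᵢ) / Σ(bᵢcᵢ/nᵢ), where nᵢ is the stratum total.
Stratum 1 (2010–2014): n = 522; a·d/n = 239·161/522 = 73.7146; b·c/n = 55·67/522 = 7.0594
Stratum 2 (2015–2019): n = 210; a·d/n = 115·34/210 = 18.6190; b·c/n = 30·31/210 = 4.4286
OR_MH = (73.7146 + 18.6190) / (7.0594 + 4.4286) = 92.3336 / 11.4880 = 8.03743

8.037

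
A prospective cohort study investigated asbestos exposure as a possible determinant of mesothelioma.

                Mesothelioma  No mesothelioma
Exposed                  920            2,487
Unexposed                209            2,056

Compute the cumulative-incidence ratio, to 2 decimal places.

2.93

Cells: a = 920, b = 2487, c = 209, d = 2056.
Risk in exposed = 920/3407 = 0.27003; risk in unexposed = 209/2265 = 0.09227.
RR = 0.27003 / 0.09227 = 2.92643
The risk among the exposed is 2.93 times that among the unexposed.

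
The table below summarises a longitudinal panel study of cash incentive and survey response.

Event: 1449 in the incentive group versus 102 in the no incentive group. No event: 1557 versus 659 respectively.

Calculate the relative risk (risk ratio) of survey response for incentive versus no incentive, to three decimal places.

3.596

From the description: a = 1449, b = 1557, c = 102, d = 659.
Risk in exposed = 1449/3006 = 0.48204; risk in unexposed = 102/761 = 0.13403.
RR = 0.48204 / 0.13403 = 3.59637
The risk among the exposed is 3.60 times that among the unexposed.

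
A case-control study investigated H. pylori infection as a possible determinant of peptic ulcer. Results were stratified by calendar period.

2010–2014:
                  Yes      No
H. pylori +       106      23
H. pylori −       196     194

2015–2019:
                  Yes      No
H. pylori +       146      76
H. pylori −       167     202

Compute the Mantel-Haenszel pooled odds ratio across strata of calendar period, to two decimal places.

OR_MH = Σ(aᵢdᵢ/nᵢ) / Σ(bᵢcᵢ/nᵢ), where nᵢ is the stratum total.
Stratum 1 (2010–2014): n = 519; a·d/n = 106·194/519 = 39.6224; b·c/n = 23·196/519 = 8.6859
Stratum 2 (2015–2019): n = 591; a·d/n = 146·202/591 = 49.9019; b·c/n = 76·167/591 = 21.4755
OR_MH = (39.6224 + 49.9019) / (8.6859 + 21.4755) = 89.5242 / 30.1614 = 2.96817

2.97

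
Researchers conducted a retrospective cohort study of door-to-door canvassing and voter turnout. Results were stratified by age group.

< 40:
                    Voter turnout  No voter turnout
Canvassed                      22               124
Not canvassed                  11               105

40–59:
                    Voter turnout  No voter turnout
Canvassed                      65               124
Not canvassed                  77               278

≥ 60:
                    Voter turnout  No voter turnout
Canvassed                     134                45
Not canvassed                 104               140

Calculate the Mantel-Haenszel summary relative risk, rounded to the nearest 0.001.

1.684

RR_MH = Σ(aᵢ·n₀ᵢ/nᵢ) / Σ(cᵢ·n₁ᵢ/nᵢ), with n₁ᵢ = aᵢ+bᵢ (exposed), n₀ᵢ = cᵢ+dᵢ (unexposed), nᵢ = n₁ᵢ+n₀ᵢ.
Stratum 1 (< 40): n₁ = 146, n₀ = 116, n = 262; a·n₀/n = 22·116/262 = 9.7405; c·n₁/n = 11·146/262 = 6.1298
Stratum 2 (40–59): n₁ = 189, n₀ = 355, n = 544; a·n₀/n = 65·355/544 = 42.4173; c·n₁/n = 77·189/544 = 26.7518
Stratum 3 (≥ 60): n₁ = 179, n₀ = 244, n = 423; a·n₀/n = 134·244/423 = 77.2955; c·n₁/n = 104·179/423 = 44.0095
RR_MH = (9.7405 + 42.4173 + 77.2955) / (6.1298 + 26.7518 + 44.0095) = 129.4532 / 76.8911 = 1.68359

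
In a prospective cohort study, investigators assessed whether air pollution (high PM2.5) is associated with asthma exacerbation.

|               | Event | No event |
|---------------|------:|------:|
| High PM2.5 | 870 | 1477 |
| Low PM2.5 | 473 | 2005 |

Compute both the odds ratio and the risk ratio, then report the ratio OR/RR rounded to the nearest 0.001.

1.286

Cells: a = 870, b = 1477, c = 473, d = 2005.
OR = (870·2005)/(1477·473) = 1744350/698621 = 2.49685
Risk in exposed = 870/2347 = 0.37069; risk in unexposed = 473/2478 = 0.19088; RR = 1.94199
OR/RR = 2.49685 / 1.94199 = 1.28572
The outcome is not rare, so the OR lies further from 1 than the RR.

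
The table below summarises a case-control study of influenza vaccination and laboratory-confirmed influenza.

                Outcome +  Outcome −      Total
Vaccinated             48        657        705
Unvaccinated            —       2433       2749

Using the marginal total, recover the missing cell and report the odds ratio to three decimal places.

0.563

The missing cell is in the unexposed row: 2749 − 2433 = 316.
So a = 48, b = 657, c = 316, d = 2433.
OR = (a·d)/(b·c) = (48 × 2433) / (657 × 316) = 116784 / 207612 = 0.56251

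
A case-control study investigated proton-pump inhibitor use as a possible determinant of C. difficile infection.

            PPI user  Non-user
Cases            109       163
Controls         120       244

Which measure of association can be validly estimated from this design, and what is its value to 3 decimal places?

Reading the table with exposure as columns: a = 109 (PPI user, case), b = 120 (PPI user, non-case), c = 163 (Non-user, case), d = 244.
This is a case-control study: participants were sampled on outcome status, so risks in the source population cannot be estimated directly — relative risk is not valid here. The odds ratio is the appropriate measure.
OR = (a·d)/(b·c) = (109 × 244) / (120 × 163) = 26596 / 19560 = 1.35971

1.360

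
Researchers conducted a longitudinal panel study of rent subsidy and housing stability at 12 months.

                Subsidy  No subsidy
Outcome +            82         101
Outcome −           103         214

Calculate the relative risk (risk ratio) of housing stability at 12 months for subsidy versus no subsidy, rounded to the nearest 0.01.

Reading the table with exposure as columns: a = 82 (Subsidy, case), b = 103 (Subsidy, non-case), c = 101 (No subsidy, case), d = 214.
Risk in exposed = 82/185 = 0.44324; risk in unexposed = 101/315 = 0.32063.
RR = 0.44324 / 0.32063 = 1.38239
The risk among the exposed is 1.38 times that among the unexposed.

1.38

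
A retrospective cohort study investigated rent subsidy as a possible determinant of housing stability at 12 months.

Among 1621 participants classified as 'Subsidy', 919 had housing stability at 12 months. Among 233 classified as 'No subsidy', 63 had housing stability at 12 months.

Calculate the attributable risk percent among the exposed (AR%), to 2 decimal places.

From the description: a = 919, b = 702, c = 63, d = 170.
Risk in exposed = 919/1621 = 0.56693; risk in unexposed = 63/233 = 0.27039.
RR = 0.56693/0.27039 = 2.09676
AR% = (RR − 1)/RR × 100 = (2.09676 − 1)/2.09676 × 100 = 52.3073%

52.31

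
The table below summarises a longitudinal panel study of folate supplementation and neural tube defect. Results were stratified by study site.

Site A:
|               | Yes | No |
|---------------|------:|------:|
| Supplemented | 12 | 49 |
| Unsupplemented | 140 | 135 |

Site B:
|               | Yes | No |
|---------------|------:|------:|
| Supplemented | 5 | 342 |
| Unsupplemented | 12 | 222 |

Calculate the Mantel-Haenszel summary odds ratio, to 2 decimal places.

OR_MH = Σ(aᵢdᵢ/nᵢ) / Σ(bᵢcᵢ/nᵢ), where nᵢ is the stratum total.
Stratum 1 (Site A): n = 336; a·d/n = 12·135/336 = 4.8214; b·c/n = 49·140/336 = 20.4167
Stratum 2 (Site B): n = 581; a·d/n = 5·222/581 = 1.9105; b·c/n = 342·12/581 = 7.0637
OR_MH = (4.8214 + 1.9105) / (20.4167 + 7.0637) = 6.7319 / 27.4803 = 0.24497

0.24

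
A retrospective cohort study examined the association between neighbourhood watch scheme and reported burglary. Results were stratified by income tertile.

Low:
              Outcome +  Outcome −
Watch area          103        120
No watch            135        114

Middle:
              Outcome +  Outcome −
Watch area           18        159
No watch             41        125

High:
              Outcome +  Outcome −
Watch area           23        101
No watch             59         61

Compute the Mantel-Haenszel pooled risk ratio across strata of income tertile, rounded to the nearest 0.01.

RR_MH = Σ(aᵢ·n₀ᵢ/nᵢ) / Σ(cᵢ·n₁ᵢ/nᵢ), with n₁ᵢ = aᵢ+bᵢ (exposed), n₀ᵢ = cᵢ+dᵢ (unexposed), nᵢ = n₁ᵢ+n₀ᵢ.
Stratum 1 (Low): n₁ = 223, n₀ = 249, n = 472; a·n₀/n = 103·249/472 = 54.3369; c·n₁/n = 135·223/472 = 63.7818
Stratum 2 (Middle): n₁ = 177, n₀ = 166, n = 343; a·n₀/n = 18·166/343 = 8.7114; c·n₁/n = 41·177/343 = 21.1574
Stratum 3 (High): n₁ = 124, n₀ = 120, n = 244; a·n₀/n = 23·120/244 = 11.3115; c·n₁/n = 59·124/244 = 29.9836
RR_MH = (54.3369 + 8.7114 + 11.3115) / (63.7818 + 21.1574 + 29.9836) = 74.3597 / 114.9228 = 0.64704

0.65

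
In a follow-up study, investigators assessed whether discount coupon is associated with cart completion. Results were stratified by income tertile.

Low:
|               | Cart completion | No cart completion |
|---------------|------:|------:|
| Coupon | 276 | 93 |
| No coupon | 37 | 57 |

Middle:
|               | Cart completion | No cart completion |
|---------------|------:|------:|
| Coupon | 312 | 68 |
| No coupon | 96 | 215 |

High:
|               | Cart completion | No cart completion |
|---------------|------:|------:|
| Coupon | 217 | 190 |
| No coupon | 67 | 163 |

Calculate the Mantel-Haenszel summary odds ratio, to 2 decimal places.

OR_MH = Σ(aᵢdᵢ/nᵢ) / Σ(bᵢcᵢ/nᵢ), where nᵢ is the stratum total.
Stratum 1 (Low): n = 463; a·d/n = 276·57/463 = 33.9784; b·c/n = 93·37/463 = 7.4320
Stratum 2 (Middle): n = 691; a·d/n = 312·215/691 = 97.0767; b·c/n = 68·96/691 = 9.4472
Stratum 3 (High): n = 637; a·d/n = 217·163/637 = 55.5275; b·c/n = 190·67/637 = 19.9843
OR_MH = (33.9784 + 97.0767 + 55.5275) / (7.4320 + 9.4472 + 19.9843) = 186.5826 / 36.8634 = 5.06145

5.06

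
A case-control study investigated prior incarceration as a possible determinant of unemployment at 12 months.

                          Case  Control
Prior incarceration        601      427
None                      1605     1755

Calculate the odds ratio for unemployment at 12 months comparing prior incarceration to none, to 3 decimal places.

1.539

Cells: a = 601, b = 427, c = 1605, d = 1755.
OR = (a·d)/(b·c) = (601 × 1755) / (427 × 1605) = 1054755 / 685335 = 1.53904
The odds of unemployment at 12 months are about 1.54 times as high in the prior incarceration group.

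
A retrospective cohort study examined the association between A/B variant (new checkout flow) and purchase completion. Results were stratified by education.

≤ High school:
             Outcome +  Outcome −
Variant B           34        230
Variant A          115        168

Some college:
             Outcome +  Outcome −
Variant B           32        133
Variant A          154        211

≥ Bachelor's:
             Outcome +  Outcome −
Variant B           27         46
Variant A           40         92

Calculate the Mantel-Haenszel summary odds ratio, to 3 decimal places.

0.368

OR_MH = Σ(aᵢdᵢ/nᵢ) / Σ(bᵢcᵢ/nᵢ), where nᵢ is the stratum total.
Stratum 1 (≤ High school): n = 547; a·d/n = 34·168/547 = 10.4424; b·c/n = 230·115/547 = 48.3547
Stratum 2 (Some college): n = 530; a·d/n = 32·211/530 = 12.7396; b·c/n = 133·154/530 = 38.6453
Stratum 3 (≥ Bachelor's): n = 205; a·d/n = 27·92/205 = 12.1171; b·c/n = 46·40/205 = 8.9756
OR_MH = (10.4424 + 12.7396 + 12.1171) / (48.3547 + 38.6453 + 8.9756) = 35.2991 / 95.9756 = 0.36779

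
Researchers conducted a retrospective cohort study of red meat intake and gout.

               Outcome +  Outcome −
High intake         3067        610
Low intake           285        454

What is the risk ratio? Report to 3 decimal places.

Cells: a = 3067, b = 610, c = 285, d = 454.
Risk in exposed = 3067/3677 = 0.83410; risk in unexposed = 285/739 = 0.38566.
RR = 0.83410 / 0.38566 = 2.16282
The risk among the exposed is 2.16 times that among the unexposed.

2.163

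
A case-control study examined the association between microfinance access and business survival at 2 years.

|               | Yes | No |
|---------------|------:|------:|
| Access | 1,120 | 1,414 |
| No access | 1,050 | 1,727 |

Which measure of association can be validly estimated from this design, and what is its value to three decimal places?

Cells: a = 1120, b = 1414, c = 1050, d = 1727.
This is a case-control study: participants were sampled on outcome status, so risks in the source population cannot be estimated directly — relative risk is not valid here. The odds ratio is the appropriate measure.
OR = (a·d)/(b·c) = (1120 × 1727) / (1414 × 1050) = 1934240 / 1484700 = 1.30278

1.303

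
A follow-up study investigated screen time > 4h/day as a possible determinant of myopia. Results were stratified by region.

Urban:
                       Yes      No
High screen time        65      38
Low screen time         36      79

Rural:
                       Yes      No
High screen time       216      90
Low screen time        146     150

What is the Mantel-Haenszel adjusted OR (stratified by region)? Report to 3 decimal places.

OR_MH = Σ(aᵢdᵢ/nᵢ) / Σ(bᵢcᵢ/nᵢ), where nᵢ is the stratum total.
Stratum 1 (Urban): n = 218; a·d/n = 65·79/218 = 23.5550; b·c/n = 38·36/218 = 6.2752
Stratum 2 (Rural): n = 602; a·d/n = 216·150/602 = 53.8206; b·c/n = 90·146/602 = 21.8272
OR_MH = (23.5550 + 53.8206) / (6.2752 + 21.8272) = 77.3756 / 28.1025 = 2.75334

2.753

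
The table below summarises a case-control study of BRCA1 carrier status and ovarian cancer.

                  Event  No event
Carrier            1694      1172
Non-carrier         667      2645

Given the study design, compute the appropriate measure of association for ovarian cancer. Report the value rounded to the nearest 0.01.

5.73

Cells: a = 1694, b = 1172, c = 667, d = 2645.
This is a case-control study: participants were sampled on outcome status, so risks in the source population cannot be estimated directly — relative risk is not valid here. The odds ratio is the appropriate measure.
OR = (a·d)/(b·c) = (1694 × 2645) / (1172 × 667) = 4480630 / 781724 = 5.73173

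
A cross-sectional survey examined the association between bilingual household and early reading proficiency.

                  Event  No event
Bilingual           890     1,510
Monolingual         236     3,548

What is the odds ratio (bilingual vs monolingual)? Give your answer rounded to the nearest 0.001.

Cells: a = 890, b = 1510, c = 236, d = 3548.
OR = (a·d)/(b·c) = (890 × 3548) / (1510 × 236) = 3157720 / 356360 = 8.86104
The odds of early reading proficiency are about 8.86 times as high in the bilingual group.

8.861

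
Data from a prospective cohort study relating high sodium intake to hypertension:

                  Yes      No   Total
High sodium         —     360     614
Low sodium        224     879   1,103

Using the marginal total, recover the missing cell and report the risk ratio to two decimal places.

2.04

The missing cell is in the exposed row: 614 − 360 = 254.
So a = 254, b = 360, c = 224, d = 879.
RR = [a/(a+b)] / [c/(c+d)] = (254/614) / (224/1103) = 0.41368/0.20308 = 2.03701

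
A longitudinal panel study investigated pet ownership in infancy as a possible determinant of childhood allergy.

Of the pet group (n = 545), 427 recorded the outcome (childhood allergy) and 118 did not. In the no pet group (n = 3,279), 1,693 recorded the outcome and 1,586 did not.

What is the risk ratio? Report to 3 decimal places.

From the description: a = 427, b = 118, c = 1693, d = 1586.
Risk in exposed = 427/545 = 0.78349; risk in unexposed = 1693/3279 = 0.51632.
RR = 0.78349 / 0.51632 = 1.51746
The risk among the exposed is 1.52 times that among the unexposed.

1.517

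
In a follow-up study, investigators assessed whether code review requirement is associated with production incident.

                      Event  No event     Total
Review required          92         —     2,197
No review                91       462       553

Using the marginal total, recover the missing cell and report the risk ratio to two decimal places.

0.25

The missing cell is in the exposed row: 2197 − 92 = 2105.
So a = 92, b = 2105, c = 91, d = 462.
RR = [a/(a+b)] / [c/(c+d)] = (92/2197) / (91/553) = 0.04188/0.16456 = 0.25447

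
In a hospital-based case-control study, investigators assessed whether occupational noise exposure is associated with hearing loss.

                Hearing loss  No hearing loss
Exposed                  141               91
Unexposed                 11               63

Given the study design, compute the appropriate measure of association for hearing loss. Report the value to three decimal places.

Cells: a = 141, b = 91, c = 11, d = 63.
This is a hospital-based case-control study: participants were sampled on outcome status, so risks in the source population cannot be estimated directly — relative risk is not valid here. The odds ratio is the appropriate measure.
OR = (a·d)/(b·c) = (141 × 63) / (91 × 11) = 8883 / 1001 = 8.87413

8.874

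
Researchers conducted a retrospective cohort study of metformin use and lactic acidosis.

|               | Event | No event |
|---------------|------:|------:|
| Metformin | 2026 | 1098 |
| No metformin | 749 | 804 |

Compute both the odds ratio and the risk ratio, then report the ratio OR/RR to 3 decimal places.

1.473

Cells: a = 2026, b = 1098, c = 749, d = 804.
OR = (2026·804)/(1098·749) = 1628904/822402 = 1.98067
Risk in exposed = 2026/3124 = 0.64853; risk in unexposed = 749/1553 = 0.48229; RR = 1.34468
OR/RR = 1.98067 / 1.34468 = 1.47297
The outcome is not rare, so the OR lies further from 1 than the RR.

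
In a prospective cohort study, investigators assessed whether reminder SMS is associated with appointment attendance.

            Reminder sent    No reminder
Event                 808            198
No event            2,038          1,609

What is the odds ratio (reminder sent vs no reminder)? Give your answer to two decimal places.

Reading the table with exposure as columns: a = 808 (Reminder sent, case), b = 2038 (Reminder sent, non-case), c = 198 (No reminder, case), d = 1609.
OR = (a·d)/(b·c) = (808 × 1609) / (2038 × 198) = 1300072 / 403524 = 3.22180
The odds of appointment attendance are about 3.22 times as high in the reminder sent group.

3.22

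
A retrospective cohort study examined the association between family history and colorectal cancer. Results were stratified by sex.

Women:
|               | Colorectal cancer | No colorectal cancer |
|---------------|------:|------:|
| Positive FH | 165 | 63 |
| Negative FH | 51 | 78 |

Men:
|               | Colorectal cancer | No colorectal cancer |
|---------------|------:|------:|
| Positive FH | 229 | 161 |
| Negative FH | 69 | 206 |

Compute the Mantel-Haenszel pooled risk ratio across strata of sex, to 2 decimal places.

RR_MH = Σ(aᵢ·n₀ᵢ/nᵢ) / Σ(cᵢ·n₁ᵢ/nᵢ), with n₁ᵢ = aᵢ+bᵢ (exposed), n₀ᵢ = cᵢ+dᵢ (unexposed), nᵢ = n₁ᵢ+n₀ᵢ.
Stratum 1 (Women): n₁ = 228, n₀ = 129, n = 357; a·n₀/n = 165·129/357 = 59.6218; c·n₁/n = 51·228/357 = 32.5714
Stratum 2 (Men): n₁ = 390, n₀ = 275, n = 665; a·n₀/n = 229·275/665 = 94.6992; c·n₁/n = 69·390/665 = 40.4662
RR_MH = (59.6218 + 94.6992) / (32.5714 + 40.4662) = 154.3211 / 73.0376 = 2.11290

2.11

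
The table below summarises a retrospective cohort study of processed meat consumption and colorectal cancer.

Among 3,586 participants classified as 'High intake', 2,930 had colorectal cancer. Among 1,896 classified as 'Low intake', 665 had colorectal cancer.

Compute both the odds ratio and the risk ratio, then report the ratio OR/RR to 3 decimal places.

3.549

From the description: a = 2930, b = 656, c = 665, d = 1231.
OR = (2930·1231)/(656·665) = 3606830/436240 = 8.26799
Risk in exposed = 2930/3586 = 0.81707; risk in unexposed = 665/1896 = 0.35074; RR = 2.32956
OR/RR = 8.26799 / 2.32956 = 3.54916
The outcome is not rare, so the OR lies further from 1 than the RR.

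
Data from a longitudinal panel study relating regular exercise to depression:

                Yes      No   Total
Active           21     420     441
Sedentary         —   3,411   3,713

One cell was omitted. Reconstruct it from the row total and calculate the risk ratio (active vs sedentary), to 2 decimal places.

The missing cell is in the unexposed row: 3713 − 3411 = 302.
So a = 21, b = 420, c = 302, d = 3411.
RR = [a/(a+b)] / [c/(c+d)] = (21/441) / (302/3713) = 0.04762/0.08134 = 0.58546

0.59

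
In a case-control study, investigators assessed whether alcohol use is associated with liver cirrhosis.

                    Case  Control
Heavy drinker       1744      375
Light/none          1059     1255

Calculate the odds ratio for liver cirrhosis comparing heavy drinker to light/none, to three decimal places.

Cells: a = 1744, b = 375, c = 1059, d = 1255.
OR = (a·d)/(b·c) = (1744 × 1255) / (375 × 1059) = 2188720 / 397125 = 5.51141
The odds of liver cirrhosis are about 5.51 times as high in the heavy drinker group.

5.511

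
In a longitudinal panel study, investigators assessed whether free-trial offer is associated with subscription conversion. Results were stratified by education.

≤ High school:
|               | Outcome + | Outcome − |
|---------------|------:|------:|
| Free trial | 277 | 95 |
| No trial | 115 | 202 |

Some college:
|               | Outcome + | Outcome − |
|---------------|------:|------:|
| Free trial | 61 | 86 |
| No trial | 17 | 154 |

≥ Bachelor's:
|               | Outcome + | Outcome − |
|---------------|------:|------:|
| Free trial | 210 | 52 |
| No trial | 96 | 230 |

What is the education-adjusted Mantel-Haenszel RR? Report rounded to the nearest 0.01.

2.45

RR_MH = Σ(aᵢ·n₀ᵢ/nᵢ) / Σ(cᵢ·n₁ᵢ/nᵢ), with n₁ᵢ = aᵢ+bᵢ (exposed), n₀ᵢ = cᵢ+dᵢ (unexposed), nᵢ = n₁ᵢ+n₀ᵢ.
Stratum 1 (≤ High school): n₁ = 372, n₀ = 317, n = 689; a·n₀/n = 277·317/689 = 127.4441; c·n₁/n = 115·372/689 = 62.0900
Stratum 2 (Some college): n₁ = 147, n₀ = 171, n = 318; a·n₀/n = 61·171/318 = 32.8019; c·n₁/n = 17·147/318 = 7.8585
Stratum 3 (≥ Bachelor's): n₁ = 262, n₀ = 326, n = 588; a·n₀/n = 210·326/588 = 116.4286; c·n₁/n = 96·262/588 = 42.7755
RR_MH = (127.4441 + 32.8019 + 116.4286) / (62.0900 + 7.8585 + 42.7755) = 276.6746 / 112.7240 = 2.45444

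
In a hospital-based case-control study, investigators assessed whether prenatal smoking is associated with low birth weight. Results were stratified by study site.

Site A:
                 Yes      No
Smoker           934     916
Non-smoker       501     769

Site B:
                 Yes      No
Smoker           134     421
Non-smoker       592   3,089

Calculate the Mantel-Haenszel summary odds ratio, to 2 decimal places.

OR_MH = Σ(aᵢdᵢ/nᵢ) / Σ(bᵢcᵢ/nᵢ), where nᵢ is the stratum total.
Stratum 1 (Site A): n = 3120; a·d/n = 934·769/3120 = 230.2071; b·c/n = 916·501/3120 = 147.0885
Stratum 2 (Site B): n = 4236; a·d/n = 134·3089/4236 = 97.7162; b·c/n = 421·592/4236 = 58.8366
OR_MH = (230.2071 + 97.7162) / (147.0885 + 58.8366) = 327.9233 / 205.9251 = 1.59244

1.59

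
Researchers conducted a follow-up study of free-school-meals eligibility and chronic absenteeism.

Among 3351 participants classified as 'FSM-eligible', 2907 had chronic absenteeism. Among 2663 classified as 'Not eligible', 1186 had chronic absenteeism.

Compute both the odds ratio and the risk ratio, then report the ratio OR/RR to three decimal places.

4.186

From the description: a = 2907, b = 444, c = 1186, d = 1477.
OR = (2907·1477)/(444·1186) = 4293639/526584 = 8.15376
Risk in exposed = 2907/3351 = 0.86750; risk in unexposed = 1186/2663 = 0.44536; RR = 1.94786
OR/RR = 8.15376 / 1.94786 = 4.18602
The outcome is not rare, so the OR lies further from 1 than the RR.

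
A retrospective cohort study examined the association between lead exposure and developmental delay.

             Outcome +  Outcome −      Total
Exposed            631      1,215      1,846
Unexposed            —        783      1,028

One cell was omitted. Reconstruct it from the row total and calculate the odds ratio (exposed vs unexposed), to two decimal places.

The missing cell is in the unexposed row: 1028 − 783 = 245.
So a = 631, b = 1215, c = 245, d = 783.
OR = (a·d)/(b·c) = (631 × 783) / (1215 × 245) = 494073 / 297675 = 1.65977

1.66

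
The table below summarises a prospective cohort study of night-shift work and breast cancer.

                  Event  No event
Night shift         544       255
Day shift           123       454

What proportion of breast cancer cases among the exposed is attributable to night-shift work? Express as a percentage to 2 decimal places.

68.69

Cells: a = 544, b = 255, c = 123, d = 454.
Risk in exposed = 544/799 = 0.68085; risk in unexposed = 123/577 = 0.21317.
RR = 0.68085/0.21317 = 3.19391
AR% = (RR − 1)/RR × 100 = (3.19391 − 1)/3.19391 × 100 = 68.6904%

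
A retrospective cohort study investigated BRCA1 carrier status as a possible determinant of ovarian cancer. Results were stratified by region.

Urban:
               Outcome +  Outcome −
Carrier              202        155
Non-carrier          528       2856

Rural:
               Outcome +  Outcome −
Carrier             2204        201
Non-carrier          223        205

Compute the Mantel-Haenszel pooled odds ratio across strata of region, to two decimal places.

OR_MH = Σ(aᵢdᵢ/nᵢ) / Σ(bᵢcᵢ/nᵢ), where nᵢ is the stratum total.
Stratum 1 (Urban): n = 3741; a·d/n = 202·2856/3741 = 154.2133; b·c/n = 155·528/3741 = 21.8765
Stratum 2 (Rural): n = 2833; a·d/n = 2204·205/2833 = 159.4846; b·c/n = 201·223/2833 = 15.8217
OR_MH = (154.2133 + 159.4846) / (21.8765 + 15.8217) = 313.6980 / 37.6982 = 8.32129

8.32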